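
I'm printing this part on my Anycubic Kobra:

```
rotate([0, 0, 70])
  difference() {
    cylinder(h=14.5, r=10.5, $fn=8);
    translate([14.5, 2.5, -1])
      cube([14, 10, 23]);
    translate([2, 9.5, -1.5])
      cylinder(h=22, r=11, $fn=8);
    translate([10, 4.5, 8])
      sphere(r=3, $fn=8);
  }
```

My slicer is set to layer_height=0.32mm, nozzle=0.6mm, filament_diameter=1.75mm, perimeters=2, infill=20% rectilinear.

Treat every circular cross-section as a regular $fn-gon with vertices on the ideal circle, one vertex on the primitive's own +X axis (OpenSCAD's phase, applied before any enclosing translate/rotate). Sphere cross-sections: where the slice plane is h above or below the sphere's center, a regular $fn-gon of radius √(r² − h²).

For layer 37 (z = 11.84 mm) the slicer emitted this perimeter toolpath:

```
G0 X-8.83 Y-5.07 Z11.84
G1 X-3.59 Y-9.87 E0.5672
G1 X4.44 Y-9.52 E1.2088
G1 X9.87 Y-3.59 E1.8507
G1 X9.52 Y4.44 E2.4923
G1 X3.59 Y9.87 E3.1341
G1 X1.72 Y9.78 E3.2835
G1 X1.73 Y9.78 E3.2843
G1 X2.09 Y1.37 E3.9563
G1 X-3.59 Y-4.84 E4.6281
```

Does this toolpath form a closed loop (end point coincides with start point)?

Start point (G0): (-8.83, -5.07). End point (last G1): the path does not return to the start — open.

no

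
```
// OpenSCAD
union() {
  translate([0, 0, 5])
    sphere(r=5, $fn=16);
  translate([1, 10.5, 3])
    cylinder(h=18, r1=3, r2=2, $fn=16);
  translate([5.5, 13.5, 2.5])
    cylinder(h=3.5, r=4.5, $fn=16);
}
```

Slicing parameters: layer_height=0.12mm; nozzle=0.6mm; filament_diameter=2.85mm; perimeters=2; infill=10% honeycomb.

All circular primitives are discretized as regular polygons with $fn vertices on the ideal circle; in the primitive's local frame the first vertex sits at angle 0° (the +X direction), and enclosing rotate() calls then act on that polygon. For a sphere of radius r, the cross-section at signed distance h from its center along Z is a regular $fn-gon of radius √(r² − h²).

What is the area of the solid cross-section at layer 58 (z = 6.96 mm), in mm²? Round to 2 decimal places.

At z = 6.96 mm: the r=5 sphere slices to a regular 16-gon of circumradius 4.600 (√(r²−h²) with h=1.96 from center) (area = (16/2)·4.600²·sin(360°/16) = 64.78 mm²); the cone at (1, 10.5) contributes a regular 16-gon of circumradius 2.780 (interpolated between r1=3 and r2=2 at t=0.220) (area = (16/2)·2.780²·sin(360°/16) = 23.66 mm²); the cylinder at (5.5, 13.5) does not reach this height (z outside [2.5, 6]); Taking the union: the 2 present regions are separate (no shared area or edge), so areas and boundary lengths simply add and each stays a separate island — area = 88.44 mm². Overall, the cross-section has 2 separate islands. Net area = 88.44 mm².

88.44 mm²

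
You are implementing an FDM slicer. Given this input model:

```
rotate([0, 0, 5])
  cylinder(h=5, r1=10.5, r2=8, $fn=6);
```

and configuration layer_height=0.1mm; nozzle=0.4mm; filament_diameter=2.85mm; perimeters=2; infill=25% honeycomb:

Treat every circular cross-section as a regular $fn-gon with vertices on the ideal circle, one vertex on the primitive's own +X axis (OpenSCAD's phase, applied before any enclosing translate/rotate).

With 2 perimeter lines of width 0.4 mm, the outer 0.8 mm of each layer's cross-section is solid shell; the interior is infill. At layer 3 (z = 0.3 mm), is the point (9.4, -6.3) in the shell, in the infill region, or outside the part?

outside

At z = 0.3 mm: the cone: at t=0.060 of its height the radius interpolates to r₁+(r₂−r₁)t = 10.350, giving a regular 6-gon of that circumradius; (rotated 5° about Z; rotation is an isometry so areas/perimeters/island counts are preserved). Overall, the cross-section is a single solid region. Undo the 5° rotation: the query point maps to (8.815, -7.095) in the un-rotated model frame. The nearest boundary edge runs (5.18, -8.96)→(10.35, 0.00); distance from the point to it = 2.22 mm. The point is not inside any of the regions above, so it lies outside the cross-section (2.22 mm from the nearest boundary).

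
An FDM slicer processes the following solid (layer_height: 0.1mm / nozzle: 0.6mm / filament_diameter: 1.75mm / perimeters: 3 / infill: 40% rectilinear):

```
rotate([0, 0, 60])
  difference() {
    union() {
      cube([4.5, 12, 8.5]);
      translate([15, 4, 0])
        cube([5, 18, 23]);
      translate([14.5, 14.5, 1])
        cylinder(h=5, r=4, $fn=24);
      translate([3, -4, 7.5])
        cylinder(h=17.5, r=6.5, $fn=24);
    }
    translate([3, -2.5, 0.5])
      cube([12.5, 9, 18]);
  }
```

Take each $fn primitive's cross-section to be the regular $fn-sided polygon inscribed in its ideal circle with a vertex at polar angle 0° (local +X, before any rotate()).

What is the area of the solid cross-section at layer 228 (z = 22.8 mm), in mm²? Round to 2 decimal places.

At z = 22.8 mm: the cube is absent (z outside [0, 8.5]); the cube at (15, 4) (footprint 5×18) is included at this height (area 90.00 mm²); the cylinder at (14.5, 14.5) is not intersected at this z (z outside [1, 6]); the r=6.5 cylinder at (3, -4) contributes a regular 24-gon of circumradius 6.5 (area = (24/2)·6.500²·sin(360°/24) = 131.22 mm²); Combining (union): the 2 present regions are separate (no shared area or edge), so areas and boundary lengths simply add and each stays a separate island — area = 221.22 mm²; the cube at (3, -2.5) does not reach this height (z outside [0.5, 18.5]); Taking the first minus the rest: none of the subtracted shapes is present at this height, so that combined region is unchanged — area = 221.22 mm²; (whole slice rotated 60° about Z — lengths, areas and connectivity unchanged). Overall, the cross-section has 2 separate islands. Net area = 221.22 mm².

221.22 mm²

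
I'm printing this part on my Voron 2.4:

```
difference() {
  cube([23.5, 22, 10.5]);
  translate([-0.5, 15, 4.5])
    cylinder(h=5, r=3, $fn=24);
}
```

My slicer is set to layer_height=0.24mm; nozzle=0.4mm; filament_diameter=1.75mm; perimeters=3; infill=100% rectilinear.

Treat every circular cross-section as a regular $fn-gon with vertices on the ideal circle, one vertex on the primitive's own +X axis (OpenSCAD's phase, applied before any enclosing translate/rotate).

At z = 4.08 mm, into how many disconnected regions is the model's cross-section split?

1

At z = 4.08 mm: the cube is present — its section is the full 23.5×22 rectangle; the cylinder at (-0.5, 15) does not reach this height (z outside [4.5, 9.5]); Subtracting the remaining from the first: none of the subtracted shapes is present at this height, so the 23.5×22 cube is unchanged — 1 connected region. The result has 1 disconnected region.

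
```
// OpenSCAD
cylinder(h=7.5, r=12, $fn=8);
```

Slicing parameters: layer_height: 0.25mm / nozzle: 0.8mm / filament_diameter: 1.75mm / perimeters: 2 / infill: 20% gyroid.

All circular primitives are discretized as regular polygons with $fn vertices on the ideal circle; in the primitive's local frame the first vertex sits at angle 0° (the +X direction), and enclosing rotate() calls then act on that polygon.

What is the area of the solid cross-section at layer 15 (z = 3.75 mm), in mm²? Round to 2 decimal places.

At z = 3.75 mm: the r=12 cylinder contributes a regular 8-gon of circumradius 12 (area = (8/2)·12.000²·sin(360°/8) = 407.29 mm²). Overall, the cross-section is a single solid region. Net area = 407.29 mm².

407.29 mm²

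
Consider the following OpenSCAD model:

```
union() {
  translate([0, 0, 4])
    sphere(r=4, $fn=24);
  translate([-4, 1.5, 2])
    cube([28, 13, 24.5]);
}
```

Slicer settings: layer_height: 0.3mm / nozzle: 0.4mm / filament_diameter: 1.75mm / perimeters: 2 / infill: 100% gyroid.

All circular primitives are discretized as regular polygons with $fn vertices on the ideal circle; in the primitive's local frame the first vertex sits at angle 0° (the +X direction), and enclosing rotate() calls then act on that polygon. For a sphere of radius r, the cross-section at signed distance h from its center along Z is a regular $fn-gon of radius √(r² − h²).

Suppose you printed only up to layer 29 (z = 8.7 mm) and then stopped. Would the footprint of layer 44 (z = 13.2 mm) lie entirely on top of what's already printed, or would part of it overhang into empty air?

Compare the two slices. At z = 8.7: the sphere is absent (|z−center|=4.700 > r=4); the cube at (-4, 1.5) (footprint 28×13) is included at this height (area 364.00 mm²); Taking the union: only the 28×13 cube at (-4, 1.5) is present, so the union is just that shape — area = 364.00 mm². At z = 13.2: the sphere is not intersected at this z (|z−center|=9.200 > r=4); the cube at (-4, 1.5) is present — its section is the full 28×13 rectangle (area 364.00 mm²); Merging all regions: only the 28×13 cube at (-4, 1.5) is present, so the union is just that shape — area = 364.00 mm². Checking containment: the cross-section at z = 13.2 is a subset of the cross-section at z = 8.7.

entirely on top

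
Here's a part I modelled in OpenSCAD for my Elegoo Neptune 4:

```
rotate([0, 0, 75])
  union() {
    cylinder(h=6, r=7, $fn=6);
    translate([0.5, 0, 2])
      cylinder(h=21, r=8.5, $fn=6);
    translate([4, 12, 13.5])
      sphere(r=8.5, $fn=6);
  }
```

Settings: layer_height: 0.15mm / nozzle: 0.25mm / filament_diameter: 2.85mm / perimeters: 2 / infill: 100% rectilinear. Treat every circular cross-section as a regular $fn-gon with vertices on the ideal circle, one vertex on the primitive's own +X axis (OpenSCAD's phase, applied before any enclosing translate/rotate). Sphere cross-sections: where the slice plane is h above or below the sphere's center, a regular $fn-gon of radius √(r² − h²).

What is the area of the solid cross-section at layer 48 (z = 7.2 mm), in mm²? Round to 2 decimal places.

271.16 mm²

At z = 7.2 mm: the cylinder is not intersected at this z (z outside [0, 6]); the cylinder at (0.5, 0): section is a regular 6-gon, circumradius r=8.5 (area = (6/2)·8.500²·sin(360°/6) = 187.71 mm²); the sphere at (4, 12): section is a regular 6-gon, circumradius = √(r²−h²) = √(8.5²−6.3²) = 5.706 (area = (6/2)·5.706²·sin(360°/6) = 84.59 mm²); Combining (union): the regions partially overlap — summed areas 272.30 mm² minus the doubly-counted overlap 1.14 mm² gives 271.16 mm² — area = 271.16 mm²; (whole slice rotated 75° about Z — lengths, areas and connectivity unchanged). Overall, the cross-section is a single solid region. Net area = 271.16 mm².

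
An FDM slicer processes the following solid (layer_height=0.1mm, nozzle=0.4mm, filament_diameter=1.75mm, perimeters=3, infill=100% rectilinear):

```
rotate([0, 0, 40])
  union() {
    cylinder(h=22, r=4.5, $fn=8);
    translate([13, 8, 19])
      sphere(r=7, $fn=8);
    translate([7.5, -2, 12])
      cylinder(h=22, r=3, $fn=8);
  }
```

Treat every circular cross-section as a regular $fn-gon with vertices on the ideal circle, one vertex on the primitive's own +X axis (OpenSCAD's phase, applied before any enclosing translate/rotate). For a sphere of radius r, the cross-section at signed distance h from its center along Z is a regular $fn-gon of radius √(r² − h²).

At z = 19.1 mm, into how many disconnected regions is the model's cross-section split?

At z = 19.1 mm: the cylinder: section is a regular 8-gon, circumradius r=4.5; the sphere at (13, 8): section is a regular 8-gon, circumradius = √(r²−h²) = √(7²−0.1²) = 6.999; the r=3 cylinder at (7.5, -2) contributes a regular 8-gon of circumradius 3; Taking the union: the 3 present regions are separate (no shared area or edge), so areas and boundary lengths simply add and each stays a separate island — 3 connected regions; (whole slice rotated 40° about Z — lengths, areas and connectivity unchanged). The result has 3 disconnected regions.

3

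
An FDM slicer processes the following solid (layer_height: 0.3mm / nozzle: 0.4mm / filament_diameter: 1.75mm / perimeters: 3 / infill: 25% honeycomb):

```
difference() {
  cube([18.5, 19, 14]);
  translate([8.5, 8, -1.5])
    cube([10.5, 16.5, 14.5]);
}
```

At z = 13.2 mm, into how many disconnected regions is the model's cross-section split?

At z = 13.2 mm: the cube is present — its section is the full 18.5×19 rectangle; the cube at (8.5, 8) is not intersected at this z (z outside [-1.5, 13]); After the difference (first − rest): none of the subtracted shapes is present at this height, so the 18.5×19 cube is unchanged — 1 connected region. The result has 1 disconnected region.

1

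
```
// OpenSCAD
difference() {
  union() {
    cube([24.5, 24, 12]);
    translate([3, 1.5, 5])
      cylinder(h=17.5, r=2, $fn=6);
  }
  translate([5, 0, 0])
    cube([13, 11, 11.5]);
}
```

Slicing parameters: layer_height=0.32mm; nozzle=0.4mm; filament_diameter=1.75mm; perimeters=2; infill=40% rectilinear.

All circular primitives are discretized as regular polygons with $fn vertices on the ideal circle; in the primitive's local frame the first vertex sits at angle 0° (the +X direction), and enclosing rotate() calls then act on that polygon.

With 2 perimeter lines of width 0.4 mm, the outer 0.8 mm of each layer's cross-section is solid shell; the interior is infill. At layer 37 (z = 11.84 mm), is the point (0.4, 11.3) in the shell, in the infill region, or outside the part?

shell

At z = 11.84 mm: the cube is present — its section is the full 24.5×24 rectangle; the r=2 cylinder at (3, 1.5) gives a regular 6-gon of circumradius 2 (constant along its height); Combining (union): the regions partially overlap (shared area 9.90 mm²), so overlapping operands fuse into one piece — 1 connected region; the cube at (5, 0) is absent (z outside [0, 11.5]); Taking the first minus the rest: none of the subtracted shapes is present at this height, so that combined region is unchanged — 1 connected region. Overall, the cross-section is a single solid region. The nearest boundary edge runs (0.00, 0.00)→(0.00, 24.00); distance from the point to it = 0.40 mm. The point is inside the cross-section, 0.40 mm from the nearest boundary — within the 0.8 mm shell band (2 × 0.4).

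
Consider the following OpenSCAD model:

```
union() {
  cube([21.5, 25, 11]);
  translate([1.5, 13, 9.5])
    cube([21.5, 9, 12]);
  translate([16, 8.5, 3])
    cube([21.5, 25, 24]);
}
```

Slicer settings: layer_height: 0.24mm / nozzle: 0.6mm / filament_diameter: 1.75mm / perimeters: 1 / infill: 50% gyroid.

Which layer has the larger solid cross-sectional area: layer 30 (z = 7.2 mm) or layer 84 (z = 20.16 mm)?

Layer 30 (z = 7.2): the 21.5×25 cube contributes its full rectangle (area 537.50 mm²); the cube at (1.5, 13) does not reach this height (z outside [9.5, 21.5]); the 21.5×25 cube at (16, 8.5) contributes its full rectangle (area 537.50 mm²); Taking the union: the regions partially overlap — summed areas 1075.00 mm² minus the doubly-counted overlap 90.75 mm² gives 984.25 mm² — area = 984.25 mm². So its area = 984.25 mm². Layer 84 (z = 20.16): the cube is absent (z outside [0, 11]); the 21.5×9 cube at (1.5, 13) contributes its full rectangle (area 193.50 mm²); the 21.5×25 cube at (16, 8.5) contributes its full rectangle (area 537.50 mm²); Merging all regions: the regions partially overlap — summed areas 731.00 mm² minus the doubly-counted overlap 63.00 mm² gives 668.00 mm² — area = 668.00 mm². So its area = 668.00 mm². Layer 30 is larger (984.25 vs 668.00 mm²).

layer 30 (z = 7.2 mm)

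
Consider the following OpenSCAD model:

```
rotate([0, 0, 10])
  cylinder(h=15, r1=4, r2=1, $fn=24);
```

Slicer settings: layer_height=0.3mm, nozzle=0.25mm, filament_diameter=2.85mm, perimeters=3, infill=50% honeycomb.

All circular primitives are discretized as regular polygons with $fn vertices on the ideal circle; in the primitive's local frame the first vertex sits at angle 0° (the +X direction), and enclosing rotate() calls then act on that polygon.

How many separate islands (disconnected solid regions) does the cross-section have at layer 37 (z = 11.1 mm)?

At z = 11.1 mm: the cone (r1=4→r2=1) has section circumradius 1.780 here — a regular 24-gon; (rotated 10° about Z; rotation is an isometry so areas/perimeters/island counts are preserved). Overall, the cross-section is a single solid region. Island count = 1.

1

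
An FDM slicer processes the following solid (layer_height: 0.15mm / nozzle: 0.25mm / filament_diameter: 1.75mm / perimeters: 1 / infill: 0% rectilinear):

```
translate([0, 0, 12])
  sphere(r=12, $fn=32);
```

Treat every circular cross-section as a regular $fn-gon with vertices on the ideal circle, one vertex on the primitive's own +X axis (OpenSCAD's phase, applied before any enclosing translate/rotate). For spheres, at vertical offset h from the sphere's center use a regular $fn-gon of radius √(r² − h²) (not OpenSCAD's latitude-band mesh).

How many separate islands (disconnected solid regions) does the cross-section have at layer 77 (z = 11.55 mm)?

1

At z = 11.55 mm: the r=12 sphere contributes a regular 32-gon of circumradius √(12²−0.45²) = 11.992. Overall, the cross-section is a single solid region. Island count = 1.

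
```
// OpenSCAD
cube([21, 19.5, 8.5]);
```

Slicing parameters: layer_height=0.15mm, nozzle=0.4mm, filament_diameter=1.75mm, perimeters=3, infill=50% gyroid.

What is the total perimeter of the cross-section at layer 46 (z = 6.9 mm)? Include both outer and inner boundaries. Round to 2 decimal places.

At z = 6.9 mm: the cube is present — its section is the full 21×19.5 rectangle (perimeter 81.00 mm). Overall, the cross-section is a single solid region. Total boundary length (outer) = 81.00 mm.

81.00 mm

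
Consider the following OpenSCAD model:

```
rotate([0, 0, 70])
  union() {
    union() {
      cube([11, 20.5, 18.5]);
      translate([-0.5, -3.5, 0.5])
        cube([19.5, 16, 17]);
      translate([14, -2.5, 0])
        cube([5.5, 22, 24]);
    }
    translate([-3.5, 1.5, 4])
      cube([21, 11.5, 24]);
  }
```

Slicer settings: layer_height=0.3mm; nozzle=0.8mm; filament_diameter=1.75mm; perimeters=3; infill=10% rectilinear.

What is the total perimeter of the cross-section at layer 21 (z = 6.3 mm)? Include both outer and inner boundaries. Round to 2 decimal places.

107.00 mm

At z = 6.3 mm: the cube is present — its section is the full 11×20.5 rectangle (perimeter 63.00 mm); the cube at (-0.5, -3.5) is present — its section is the full 19.5×16 rectangle (perimeter 71.00 mm); the cube at (14, -2.5) is present — its section is the full 5.5×22 rectangle (perimeter 55.00 mm); Combining (union): the regions partially overlap (shared area 212.50 mm²), so the edge portions inside another operand are dropped and the merged outline is re-measured after clipping — boundary = 102.00 mm; the cube at (-3.5, 1.5) (footprint 21×11.5) is included at this height (perimeter 65.00 mm); Combining (union): the regions partially overlap (shared area 205.25 mm²), so the edge portions inside another operand are dropped and the merged outline is re-measured after clipping — boundary = 107.00 mm; (whole slice rotated 70° about Z — lengths, areas and connectivity unchanged). Overall, the cross-section is a single solid region. Total boundary length (outer) = 107.00 mm.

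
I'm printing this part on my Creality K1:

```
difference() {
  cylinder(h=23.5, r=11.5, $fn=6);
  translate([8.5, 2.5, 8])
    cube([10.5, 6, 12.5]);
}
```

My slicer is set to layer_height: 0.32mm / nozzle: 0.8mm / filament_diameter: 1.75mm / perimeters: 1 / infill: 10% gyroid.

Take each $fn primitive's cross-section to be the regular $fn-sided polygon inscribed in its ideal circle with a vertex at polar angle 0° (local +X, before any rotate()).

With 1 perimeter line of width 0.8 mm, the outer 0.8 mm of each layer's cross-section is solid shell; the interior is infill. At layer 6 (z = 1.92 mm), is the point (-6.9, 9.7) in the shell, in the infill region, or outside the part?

outside

At z = 1.92 mm: the r=11.5 cylinder contributes a regular 6-gon of circumradius 11.5; the cube at (8.5, 2.5) is not intersected at this z (z outside [8, 20.5]); Taking the first minus the rest: none of the subtracted shapes is present at this height, so the r=11.5 cylinder is unchanged — 1 connected region. Overall, the cross-section is a single solid region. The nearest boundary edge runs (-5.75, 9.96)→(-11.50, 0.00); distance from the point to it = 0.87 mm. The point is not inside any of the regions above, so it lies outside the cross-section (0.87 mm from the nearest boundary).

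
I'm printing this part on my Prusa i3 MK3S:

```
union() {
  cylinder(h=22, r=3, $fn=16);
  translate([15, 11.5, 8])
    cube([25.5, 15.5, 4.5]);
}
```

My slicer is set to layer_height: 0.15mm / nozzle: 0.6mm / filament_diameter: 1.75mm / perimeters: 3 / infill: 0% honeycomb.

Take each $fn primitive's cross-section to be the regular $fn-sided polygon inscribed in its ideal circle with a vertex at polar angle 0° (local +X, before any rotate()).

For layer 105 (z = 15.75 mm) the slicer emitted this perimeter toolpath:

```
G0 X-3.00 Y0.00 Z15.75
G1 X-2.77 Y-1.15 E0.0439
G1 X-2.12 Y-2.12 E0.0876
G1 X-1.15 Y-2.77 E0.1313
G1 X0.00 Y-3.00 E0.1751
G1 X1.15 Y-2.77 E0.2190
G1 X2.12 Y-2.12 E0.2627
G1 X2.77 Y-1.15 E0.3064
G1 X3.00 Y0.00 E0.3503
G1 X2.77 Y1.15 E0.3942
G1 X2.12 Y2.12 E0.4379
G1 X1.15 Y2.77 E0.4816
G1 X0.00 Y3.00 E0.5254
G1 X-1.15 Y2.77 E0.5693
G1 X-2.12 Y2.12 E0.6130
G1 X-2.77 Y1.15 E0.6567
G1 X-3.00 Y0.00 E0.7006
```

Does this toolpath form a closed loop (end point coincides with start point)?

Start point (G0): (-3.00, 0.00). End point (last G1): the path returns to the start — closed.

yes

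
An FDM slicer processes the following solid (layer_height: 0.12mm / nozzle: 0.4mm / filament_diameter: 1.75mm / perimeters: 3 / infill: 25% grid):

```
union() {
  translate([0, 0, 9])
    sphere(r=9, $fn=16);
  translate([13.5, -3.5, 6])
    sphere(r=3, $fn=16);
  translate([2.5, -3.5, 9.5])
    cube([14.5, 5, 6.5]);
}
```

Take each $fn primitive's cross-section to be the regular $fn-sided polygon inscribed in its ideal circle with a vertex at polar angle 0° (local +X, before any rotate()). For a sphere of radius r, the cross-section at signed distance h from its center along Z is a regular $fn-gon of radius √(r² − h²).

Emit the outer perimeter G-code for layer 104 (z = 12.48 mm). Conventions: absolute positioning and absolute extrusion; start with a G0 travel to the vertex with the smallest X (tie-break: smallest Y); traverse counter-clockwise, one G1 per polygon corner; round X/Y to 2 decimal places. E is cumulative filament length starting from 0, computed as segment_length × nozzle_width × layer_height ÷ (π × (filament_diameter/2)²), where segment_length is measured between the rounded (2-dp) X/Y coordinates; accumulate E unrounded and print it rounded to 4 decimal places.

G0 X-8.30 Y0.00 Z12.48
G1 X-7.67 Y-3.18 E0.0647
G1 X-5.87 Y-5.87 E0.1293
G1 X-3.18 Y-7.67 E0.1939
G1 X0.00 Y-8.30 E0.2586
G1 X3.18 Y-7.67 E0.3233
G1 X5.87 Y-5.87 E0.3879
G1 X7.45 Y-3.50 E0.4447
G1 X17.00 Y-3.50 E0.6353
G1 X17.00 Y1.50 E0.7351
G1 X8.00 Y1.50 E0.9147
G1 X7.67 Y3.18 E0.9488
G1 X5.87 Y5.87 E1.0134
G1 X3.18 Y7.67 E1.0780
G1 X0.00 Y8.30 E1.1427
G1 X-3.18 Y7.67 E1.2074
G1 X-5.87 Y5.87 E1.2720
G1 X-7.67 Y3.18 E1.3366
G1 X-8.30 Y0.00 E1.4013

At z = 12.48 mm: the r=9 sphere slices to a regular 16-gon of circumradius 8.300 (√(r²−h²) with h=3.48 from center); the sphere at (13.5, -3.5) does not reach this height (|z−center|=6.480 > r=3); the cube at (2.5, -3.5) (footprint 14.5×5) is included at this height; Merging all regions: the regions partially overlap (shared area 27.53 mm²), so overlapping operands fuse into one piece — 1 connected region. The outline is a single polygon with 18 vertices. Extrusion per mm of travel: 0.4 × 0.12 / (π × 0.875²) = 0.019956. Accumulating E over each segment gives final E = 1.4013.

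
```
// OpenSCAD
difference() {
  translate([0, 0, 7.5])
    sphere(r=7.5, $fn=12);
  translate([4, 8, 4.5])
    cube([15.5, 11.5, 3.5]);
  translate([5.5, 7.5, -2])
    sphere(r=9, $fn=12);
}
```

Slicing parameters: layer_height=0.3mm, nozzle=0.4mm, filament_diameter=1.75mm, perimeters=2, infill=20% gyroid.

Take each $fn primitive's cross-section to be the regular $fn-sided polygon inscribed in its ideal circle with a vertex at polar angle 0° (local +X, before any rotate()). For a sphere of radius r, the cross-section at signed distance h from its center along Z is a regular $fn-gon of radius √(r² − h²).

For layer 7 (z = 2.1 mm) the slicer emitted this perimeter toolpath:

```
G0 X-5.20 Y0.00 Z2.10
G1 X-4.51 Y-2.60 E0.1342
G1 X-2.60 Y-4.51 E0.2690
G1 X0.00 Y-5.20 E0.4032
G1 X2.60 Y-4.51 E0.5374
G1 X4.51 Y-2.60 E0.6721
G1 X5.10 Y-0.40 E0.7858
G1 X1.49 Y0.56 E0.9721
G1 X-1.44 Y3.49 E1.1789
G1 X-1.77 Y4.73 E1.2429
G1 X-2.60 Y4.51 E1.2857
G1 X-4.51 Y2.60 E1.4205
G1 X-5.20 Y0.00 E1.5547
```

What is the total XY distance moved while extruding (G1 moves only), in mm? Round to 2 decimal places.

Sum the Euclidean lengths of each G1 segment: total = 31.16 mm.

31.16 mm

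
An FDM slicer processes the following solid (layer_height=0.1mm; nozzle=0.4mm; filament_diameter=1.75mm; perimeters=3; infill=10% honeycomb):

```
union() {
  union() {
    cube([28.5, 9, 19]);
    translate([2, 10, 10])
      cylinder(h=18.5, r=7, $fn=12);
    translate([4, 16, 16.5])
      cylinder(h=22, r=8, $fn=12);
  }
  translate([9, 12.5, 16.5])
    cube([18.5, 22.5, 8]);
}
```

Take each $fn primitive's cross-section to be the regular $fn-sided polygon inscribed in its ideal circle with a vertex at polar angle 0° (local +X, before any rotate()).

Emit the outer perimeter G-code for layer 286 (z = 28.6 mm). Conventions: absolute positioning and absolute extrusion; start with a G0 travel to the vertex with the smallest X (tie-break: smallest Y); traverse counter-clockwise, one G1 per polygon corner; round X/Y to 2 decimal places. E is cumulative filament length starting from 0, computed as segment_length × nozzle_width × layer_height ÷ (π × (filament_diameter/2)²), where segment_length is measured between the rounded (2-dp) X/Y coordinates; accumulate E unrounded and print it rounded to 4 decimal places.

At z = 28.6 mm: the cube is not intersected at this z (z outside [0, 19]); the cylinder at (2, 10) is absent (z outside [10, 28.5]); the r=8 cylinder at (4, 16) contributes a regular 12-gon of circumradius 8; Combining (union): only the r=8 cylinder at (4, 16) is present, so the union is just that shape — 1 connected region; the cube at (9, 12.5) is not intersected at this z (z outside [16.5, 24.5]); Combining (union): only the result so far is present, so the union is just that shape — 1 connected region. The outline is a single polygon with 12 vertices. Extrusion per mm of travel: 0.4 × 0.1 / (π × 0.875²) = 0.016630. Accumulating E over each segment gives final E = 0.8265.

G0 X-4.00 Y16.00 Z28.60
G1 X-2.93 Y12.00 E0.0689
G1 X0.00 Y9.07 E0.1378
G1 X4.00 Y8.00 E0.2066
G1 X8.00 Y9.07 E0.2755
G1 X10.93 Y12.00 E0.3444
G1 X12.00 Y16.00 E0.4133
G1 X10.93 Y20.00 E0.4821
G1 X8.00 Y22.93 E0.5510
G1 X4.00 Y24.00 E0.6199
G1 X0.00 Y22.93 E0.6887
G1 X-2.93 Y20.00 E0.7577
G1 X-4.00 Y16.00 E0.8265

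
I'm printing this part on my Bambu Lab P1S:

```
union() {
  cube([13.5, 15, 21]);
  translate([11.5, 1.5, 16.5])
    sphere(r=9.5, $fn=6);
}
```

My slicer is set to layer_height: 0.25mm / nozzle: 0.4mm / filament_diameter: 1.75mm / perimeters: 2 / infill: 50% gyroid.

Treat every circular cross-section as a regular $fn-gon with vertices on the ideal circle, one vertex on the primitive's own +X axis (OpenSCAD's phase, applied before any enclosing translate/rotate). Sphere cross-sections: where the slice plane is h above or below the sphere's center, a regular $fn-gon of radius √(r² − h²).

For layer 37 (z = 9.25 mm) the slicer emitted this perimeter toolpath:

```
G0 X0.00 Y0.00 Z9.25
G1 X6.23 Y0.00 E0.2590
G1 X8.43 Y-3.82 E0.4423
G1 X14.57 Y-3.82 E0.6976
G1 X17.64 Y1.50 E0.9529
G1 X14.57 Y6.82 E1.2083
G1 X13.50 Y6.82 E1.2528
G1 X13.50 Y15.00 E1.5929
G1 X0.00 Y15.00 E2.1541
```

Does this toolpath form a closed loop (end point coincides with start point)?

Start point (G0): (0.00, 0.00). End point (last G1): the path does not return to the start — open.

no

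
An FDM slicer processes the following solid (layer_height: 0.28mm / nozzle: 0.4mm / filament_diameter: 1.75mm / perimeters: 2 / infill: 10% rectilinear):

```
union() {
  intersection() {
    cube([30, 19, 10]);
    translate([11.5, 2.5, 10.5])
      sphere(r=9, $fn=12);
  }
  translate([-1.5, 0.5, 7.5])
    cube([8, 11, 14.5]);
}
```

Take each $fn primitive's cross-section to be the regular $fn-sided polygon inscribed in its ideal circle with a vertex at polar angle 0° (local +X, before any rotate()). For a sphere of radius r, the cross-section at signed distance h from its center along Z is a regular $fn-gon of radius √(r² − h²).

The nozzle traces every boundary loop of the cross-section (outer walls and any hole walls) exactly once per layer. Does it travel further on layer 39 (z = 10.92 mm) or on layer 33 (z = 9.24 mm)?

Layer 39 (z = 10.92): the cube does not reach this height (z outside [0, 10]); the r=9 sphere at (11.5, 2.5) contributes a regular 12-gon of circumradius √(9²−0.42²) = 8.990 (perimeter = 2·12·8.990·sin(180°/12) = 55.84 mm); Taking the intersection: at least one operand is absent at this height, so nothing remains; the 8×11 cube at (-1.5, 0.5) contributes its full rectangle (perimeter 38.00 mm); Taking the union: only the 8×11 cube at (-1.5, 0.5) is present, so the union is just that shape — boundary = 38.00 mm. So its perimeter = 38.00 mm. Layer 33 (z = 9.24): the cube is present — its section is the full 30×19 rectangle (perimeter 98.00 mm); the r=9 sphere at (11.5, 2.5) contributes a regular 12-gon of circumradius √(9²−1.26²) = 8.911 (perimeter = 2·12·8.911·sin(180°/12) = 55.35 mm); Taking the intersection: the r=9 sphere at (11.5, 2.5) partially overlaps the 30×19 cube; clipping to the common part keeps 162.00 mm² — boundary = 49.34 mm; the 8×11 cube at (-1.5, 0.5) contributes its full rectangle (perimeter 38.00 mm); Combining (union): the regions partially overlap (shared area 25.75 mm²), so the edge portions inside another operand are dropped and the merged outline is re-measured after clipping — boundary = 64.26 mm. So its perimeter = 64.26 mm. Layer 33 is larger (64.26 vs 38.00 mm).

layer 33 (z = 9.24 mm)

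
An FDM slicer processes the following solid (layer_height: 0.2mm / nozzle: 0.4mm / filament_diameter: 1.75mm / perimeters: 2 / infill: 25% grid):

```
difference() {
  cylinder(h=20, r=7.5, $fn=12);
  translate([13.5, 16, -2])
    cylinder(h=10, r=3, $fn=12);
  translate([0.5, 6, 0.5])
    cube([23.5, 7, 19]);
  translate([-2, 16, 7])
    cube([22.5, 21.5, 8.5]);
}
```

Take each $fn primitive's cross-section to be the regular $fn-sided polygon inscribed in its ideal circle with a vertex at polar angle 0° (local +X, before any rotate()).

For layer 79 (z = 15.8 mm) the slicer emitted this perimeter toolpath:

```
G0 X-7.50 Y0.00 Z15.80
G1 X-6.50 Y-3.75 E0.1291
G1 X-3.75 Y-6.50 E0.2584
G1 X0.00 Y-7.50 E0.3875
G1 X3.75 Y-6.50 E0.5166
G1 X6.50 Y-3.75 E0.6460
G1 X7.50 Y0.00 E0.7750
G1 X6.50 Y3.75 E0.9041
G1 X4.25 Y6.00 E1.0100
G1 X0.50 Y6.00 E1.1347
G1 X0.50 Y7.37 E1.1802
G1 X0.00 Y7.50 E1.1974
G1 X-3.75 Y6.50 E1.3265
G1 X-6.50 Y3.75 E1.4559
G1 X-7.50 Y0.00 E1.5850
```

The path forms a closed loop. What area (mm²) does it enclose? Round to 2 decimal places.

Apply the shoelace formula to the sequence of (X, Y) vertices; enclosed area = 165.72 mm².

165.72 mm²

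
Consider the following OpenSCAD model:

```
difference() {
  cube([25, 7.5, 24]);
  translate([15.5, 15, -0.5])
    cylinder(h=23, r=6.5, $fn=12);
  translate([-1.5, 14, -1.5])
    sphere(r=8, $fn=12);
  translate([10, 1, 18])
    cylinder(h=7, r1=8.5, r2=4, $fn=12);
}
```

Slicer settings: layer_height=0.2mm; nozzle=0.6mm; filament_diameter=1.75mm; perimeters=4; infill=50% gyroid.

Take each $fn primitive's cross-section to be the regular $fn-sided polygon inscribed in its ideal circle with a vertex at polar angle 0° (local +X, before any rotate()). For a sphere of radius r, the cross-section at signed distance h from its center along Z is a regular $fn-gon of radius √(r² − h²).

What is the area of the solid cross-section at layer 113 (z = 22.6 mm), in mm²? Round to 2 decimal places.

130.60 mm²

At z = 22.6 mm: the cube is present — its section is the full 25×7.5 rectangle (area 187.50 mm²); the cylinder at (15.5, 15) does not reach this height (z outside [-0.5, 22.5]); the sphere at (-1.5, 14) is not intersected at this z (|z−center|=24.100 > r=8); the cone at (10, 1): at t=0.657 of its height the radius interpolates to r₁+(r₂−r₁)t = 5.543, giving a regular 12-gon of that circumradius (area = (12/2)·5.543²·sin(360°/12) = 92.17 mm²); Subtracting the remaining from the first: starting from the 25×7.5 cube (187.50 mm²), the cone at (10, 1) partially overlaps it — only the 56.90 mm² overlap (of its 92.17 mm²) is removed, clipping the outline — area = 130.60 mm². Overall, the cross-section is a single solid region. Net area = 130.60 mm².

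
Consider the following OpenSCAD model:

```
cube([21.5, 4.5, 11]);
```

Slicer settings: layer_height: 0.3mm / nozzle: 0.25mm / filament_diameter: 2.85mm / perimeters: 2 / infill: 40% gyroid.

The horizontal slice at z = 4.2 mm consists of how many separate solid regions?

At z = 4.2 mm: the cube (footprint 21.5×4.5) is included at this height. The result has 1 disconnected region.

1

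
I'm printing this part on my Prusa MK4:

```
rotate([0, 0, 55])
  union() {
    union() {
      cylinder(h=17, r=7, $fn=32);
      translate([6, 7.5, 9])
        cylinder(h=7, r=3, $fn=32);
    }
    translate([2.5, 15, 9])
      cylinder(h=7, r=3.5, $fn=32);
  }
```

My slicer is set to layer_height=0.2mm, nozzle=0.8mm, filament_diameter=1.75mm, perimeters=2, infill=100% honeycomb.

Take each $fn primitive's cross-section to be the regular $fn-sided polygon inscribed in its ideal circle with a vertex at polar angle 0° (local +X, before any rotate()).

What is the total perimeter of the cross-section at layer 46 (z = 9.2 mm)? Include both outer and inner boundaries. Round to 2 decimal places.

79.83 mm

At z = 9.2 mm: the r=7 cylinder gives a regular 32-gon of circumradius 7 (constant along its height) (perimeter = 2·32·7.000·sin(180°/32) = 43.91 mm); the cylinder at (6, 7.5): section is a regular 32-gon, circumradius r=3 (perimeter = 2·32·3.000·sin(180°/32) = 18.82 mm); Merging all regions: the regions partially overlap (shared area 0.59 mm²), so the edge portions inside another operand are dropped and the merged outline is re-measured after clipping — boundary = 57.87 mm; the r=3.5 cylinder at (2.5, 15) contributes a regular 32-gon of circumradius 3.5 (perimeter = 2·32·3.500·sin(180°/32) = 21.96 mm); Taking the union: the 2 present regions are separate (no shared area or edge), so areas and boundary lengths simply add and each stays a separate island — boundary = 79.83 mm; (whole slice rotated 55° about Z — lengths, areas and connectivity unchanged). Overall, the cross-section has 2 separate islands. Total boundary length (outer) = 79.83 mm.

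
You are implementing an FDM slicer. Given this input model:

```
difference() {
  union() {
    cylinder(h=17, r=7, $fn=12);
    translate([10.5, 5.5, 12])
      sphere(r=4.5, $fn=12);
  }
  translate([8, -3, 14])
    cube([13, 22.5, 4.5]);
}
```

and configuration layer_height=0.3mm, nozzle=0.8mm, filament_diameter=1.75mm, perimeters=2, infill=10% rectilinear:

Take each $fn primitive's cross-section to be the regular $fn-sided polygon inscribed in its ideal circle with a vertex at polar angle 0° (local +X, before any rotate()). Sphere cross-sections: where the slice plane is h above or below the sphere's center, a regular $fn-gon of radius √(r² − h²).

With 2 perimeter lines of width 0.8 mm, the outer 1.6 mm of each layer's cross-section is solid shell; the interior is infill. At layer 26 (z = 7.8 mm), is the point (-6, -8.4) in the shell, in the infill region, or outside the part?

outside

At z = 7.8 mm: the r=7 cylinder gives a regular 12-gon of circumradius 7 (constant along its height); the r=4.5 sphere at (10.5, 5.5) slices to a regular 12-gon of circumradius 1.616 (√(r²−h²) with h=4.2 from center); Taking the union: the 2 present regions are separate (no shared area or edge), so areas and boundary lengths simply add and each stays a separate island — 2 connected regions; the cube at (8, -3) is absent (z outside [14, 18.5]); After the difference (first − rest): none of the subtracted shapes is present at this height, so the result so far is unchanged — 2 connected regions. Overall, the cross-section has 2 separate islands. The nearest boundary edge runs (-3.50, -6.06)→(-6.06, -3.50); distance from the point to it = 3.42 mm. The point is not inside any of the regions above, so it lies outside the cross-section (3.42 mm from the nearest boundary).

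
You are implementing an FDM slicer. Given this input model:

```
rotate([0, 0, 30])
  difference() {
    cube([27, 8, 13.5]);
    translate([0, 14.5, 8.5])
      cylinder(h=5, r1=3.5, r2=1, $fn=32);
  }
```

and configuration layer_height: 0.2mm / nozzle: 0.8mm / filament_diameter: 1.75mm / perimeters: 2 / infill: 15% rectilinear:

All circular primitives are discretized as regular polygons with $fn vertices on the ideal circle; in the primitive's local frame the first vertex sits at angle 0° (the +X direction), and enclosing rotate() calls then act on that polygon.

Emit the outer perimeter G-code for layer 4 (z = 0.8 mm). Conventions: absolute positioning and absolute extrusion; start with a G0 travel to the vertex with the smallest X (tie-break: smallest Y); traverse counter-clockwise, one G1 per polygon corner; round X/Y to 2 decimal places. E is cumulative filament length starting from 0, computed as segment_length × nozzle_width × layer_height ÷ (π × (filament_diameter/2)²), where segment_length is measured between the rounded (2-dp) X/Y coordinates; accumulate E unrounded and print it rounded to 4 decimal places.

G0 X-4.00 Y6.93 Z0.80
G1 X0.00 Y0.00 E0.5323
G1 X23.38 Y13.50 E2.3282
G1 X19.38 Y20.43 E2.8604
G1 X-4.00 Y6.93 E4.6563

At z = 0.8 mm: the 27×8 cube contributes its full rectangle; the cone at (0, 14.5) is absent (z outside [8.5, 13.5]); Subtracting the remaining from the first: none of the subtracted shapes is present at this height, so the 27×8 cube is unchanged — 1 connected region; (rotated 30° about Z; rotation is an isometry so areas/perimeters/island counts are preserved). The outline is a single polygon with 4 vertices. Extrusion per mm of travel: 0.8 × 0.2 / (π × 0.875²) = 0.066520. Accumulating E over each segment gives final E = 4.6563.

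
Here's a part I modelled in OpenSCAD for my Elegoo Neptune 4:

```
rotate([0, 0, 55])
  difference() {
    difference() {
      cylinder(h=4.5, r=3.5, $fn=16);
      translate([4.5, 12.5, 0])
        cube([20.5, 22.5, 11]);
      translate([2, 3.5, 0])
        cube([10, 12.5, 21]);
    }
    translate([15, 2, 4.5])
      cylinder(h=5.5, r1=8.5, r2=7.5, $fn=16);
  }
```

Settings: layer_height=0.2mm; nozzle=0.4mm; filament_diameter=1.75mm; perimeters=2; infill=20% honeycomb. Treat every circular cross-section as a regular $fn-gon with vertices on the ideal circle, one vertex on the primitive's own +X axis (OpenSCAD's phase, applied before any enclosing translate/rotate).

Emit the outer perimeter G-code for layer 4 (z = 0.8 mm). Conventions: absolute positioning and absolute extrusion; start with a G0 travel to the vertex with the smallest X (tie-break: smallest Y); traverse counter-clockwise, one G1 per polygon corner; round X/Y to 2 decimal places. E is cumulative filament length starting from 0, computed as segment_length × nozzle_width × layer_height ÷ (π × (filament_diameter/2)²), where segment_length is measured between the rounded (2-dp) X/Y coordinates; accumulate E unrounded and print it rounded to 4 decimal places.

At z = 0.8 mm: the r=3.5 cylinder contributes a regular 16-gon of circumradius 3.5; the 20.5×22.5 cube at (4.5, 12.5) contributes its full rectangle; the cube at (2, 3.5) is present — its section is the full 10×12.5 rectangle; Subtracting the remaining from the first: starting from the r=3.5 cylinder, the 20.5×22.5 cube at (4.5, 12.5) misses the remaining region (no effect); the 10×12.5 cube at (2, 3.5) misses the remaining region (no effect) — 1 connected region; the cone at (15, 2) does not reach this height (z outside [4.5, 10]); Taking the first minus the rest: none of the subtracted shapes is present at this height, so that combined region is unchanged — 1 connected region; (rotated 55° about Z; rotation is an isometry so areas/perimeters/island counts are preserved). The outline is a single polygon with 16 vertices. Extrusion per mm of travel: 0.4 × 0.2 / (π × 0.875²) = 0.033260. Accumulating E over each segment gives final E = 0.7272.

G0 X-3.45 Y-0.61 Z0.80
G1 X-2.95 Y-1.88 E0.0454
G1 X-2.01 Y-2.87 E0.0908
G1 X-0.76 Y-3.42 E0.1362
G1 X0.61 Y-3.45 E0.1818
G1 X1.88 Y-2.95 E0.2272
G1 X2.87 Y-2.01 E0.2726
G1 X3.42 Y-0.76 E0.3180
G1 X3.45 Y0.61 E0.3636
G1 X2.95 Y1.88 E0.4090
G1 X2.01 Y2.87 E0.4544
G1 X0.76 Y3.42 E0.4998
G1 X-0.61 Y3.45 E0.5454
G1 X-1.88 Y2.95 E0.5908
G1 X-2.87 Y2.01 E0.6362
G1 X-3.42 Y0.76 E0.6816
G1 X-3.45 Y-0.61 E0.7272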